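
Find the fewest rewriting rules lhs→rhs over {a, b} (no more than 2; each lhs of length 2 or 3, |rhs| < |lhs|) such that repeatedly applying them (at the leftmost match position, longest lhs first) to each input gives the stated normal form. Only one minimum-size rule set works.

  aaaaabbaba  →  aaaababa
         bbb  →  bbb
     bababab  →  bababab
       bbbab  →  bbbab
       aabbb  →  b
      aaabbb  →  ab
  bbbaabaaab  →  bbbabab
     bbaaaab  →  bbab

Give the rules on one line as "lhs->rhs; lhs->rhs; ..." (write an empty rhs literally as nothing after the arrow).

  | aaaaabbaba => aaaababa
  | bbb
  | bababab
  | bbbab

abb->b; baa->ba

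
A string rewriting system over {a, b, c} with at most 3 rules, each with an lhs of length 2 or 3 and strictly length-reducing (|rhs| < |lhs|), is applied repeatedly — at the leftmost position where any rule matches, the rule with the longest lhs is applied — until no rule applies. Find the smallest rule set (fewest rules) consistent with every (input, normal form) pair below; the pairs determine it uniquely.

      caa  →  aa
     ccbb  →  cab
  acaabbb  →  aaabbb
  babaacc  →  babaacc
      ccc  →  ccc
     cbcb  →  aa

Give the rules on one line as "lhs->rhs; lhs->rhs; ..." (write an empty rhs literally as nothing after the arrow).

  | caa => aa
  | ccbb => cab
  | acaabbb => aaabbb
  | babaacc

caa->aa; cb->a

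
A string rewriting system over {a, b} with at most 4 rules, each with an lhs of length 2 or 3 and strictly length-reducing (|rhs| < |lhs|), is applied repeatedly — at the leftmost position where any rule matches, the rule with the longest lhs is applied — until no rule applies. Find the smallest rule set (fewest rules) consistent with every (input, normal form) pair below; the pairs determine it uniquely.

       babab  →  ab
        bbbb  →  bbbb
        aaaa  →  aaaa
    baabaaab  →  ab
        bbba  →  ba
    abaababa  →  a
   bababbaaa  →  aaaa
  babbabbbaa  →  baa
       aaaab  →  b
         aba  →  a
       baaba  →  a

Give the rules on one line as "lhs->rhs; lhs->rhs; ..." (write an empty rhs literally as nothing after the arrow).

aab->b; aba->a; bab->ab; bba->a

  | babab => abab => ab
  | bbbb
  | aaaa
  | baabaaab => bbaaab => aaab => ab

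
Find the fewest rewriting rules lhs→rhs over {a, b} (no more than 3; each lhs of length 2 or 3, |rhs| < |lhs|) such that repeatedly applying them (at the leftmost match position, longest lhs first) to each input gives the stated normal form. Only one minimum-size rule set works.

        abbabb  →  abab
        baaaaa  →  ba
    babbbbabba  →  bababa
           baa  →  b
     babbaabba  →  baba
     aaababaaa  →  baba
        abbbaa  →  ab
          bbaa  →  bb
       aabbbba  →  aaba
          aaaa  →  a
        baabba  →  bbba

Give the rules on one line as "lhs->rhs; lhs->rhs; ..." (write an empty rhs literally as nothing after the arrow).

aaa->; abb->ab; baa->b

  | abbabb => ababb => abab
  | baaaaa => baaa => ba
  | babbbbabba => babbbabba => babbabba => bababba => bababa
  | baa => b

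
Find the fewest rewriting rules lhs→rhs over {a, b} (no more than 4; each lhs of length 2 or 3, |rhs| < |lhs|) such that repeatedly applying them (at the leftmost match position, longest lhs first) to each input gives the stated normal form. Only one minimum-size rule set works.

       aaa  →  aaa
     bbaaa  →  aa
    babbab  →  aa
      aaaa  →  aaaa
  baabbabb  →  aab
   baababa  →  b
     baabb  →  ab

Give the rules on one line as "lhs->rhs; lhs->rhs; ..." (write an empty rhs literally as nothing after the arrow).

ba->b; bb->a; bba->

  | aaa
  | bbaaa => aa
  | babbab => bbbab => abab => abb => aa
  | aaaa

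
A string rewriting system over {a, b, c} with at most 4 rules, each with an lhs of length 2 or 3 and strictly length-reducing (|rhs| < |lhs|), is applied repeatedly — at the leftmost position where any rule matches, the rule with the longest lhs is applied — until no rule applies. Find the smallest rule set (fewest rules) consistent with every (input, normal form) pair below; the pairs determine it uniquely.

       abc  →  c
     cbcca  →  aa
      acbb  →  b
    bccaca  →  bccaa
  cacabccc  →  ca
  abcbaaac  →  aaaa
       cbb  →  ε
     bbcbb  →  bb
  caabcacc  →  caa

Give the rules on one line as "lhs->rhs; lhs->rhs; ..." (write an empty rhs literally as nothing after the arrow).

ab->; ac->a; cb->a

  | abc => c
  | cbcca => acca => aca => aa
  | acbb => abb => b
  | bccaca => bccaa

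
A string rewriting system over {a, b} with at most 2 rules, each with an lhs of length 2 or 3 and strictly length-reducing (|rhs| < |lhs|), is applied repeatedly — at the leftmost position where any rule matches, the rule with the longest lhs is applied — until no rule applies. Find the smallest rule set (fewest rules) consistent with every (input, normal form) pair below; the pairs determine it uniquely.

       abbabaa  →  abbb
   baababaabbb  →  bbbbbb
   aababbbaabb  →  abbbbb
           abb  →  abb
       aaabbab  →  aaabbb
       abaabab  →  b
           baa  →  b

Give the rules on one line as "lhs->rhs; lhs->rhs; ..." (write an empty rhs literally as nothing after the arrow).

  | abbabaa => abbbaa => abbba => abbb
  | baababaabbb => bababaabbb => bbabaabbb => bbbaabbb => bbbabbb => bbbbbb
  | aababbbaabb => abbbaabb => abbbabb => abbbbb
  | abb

aba->; ba->b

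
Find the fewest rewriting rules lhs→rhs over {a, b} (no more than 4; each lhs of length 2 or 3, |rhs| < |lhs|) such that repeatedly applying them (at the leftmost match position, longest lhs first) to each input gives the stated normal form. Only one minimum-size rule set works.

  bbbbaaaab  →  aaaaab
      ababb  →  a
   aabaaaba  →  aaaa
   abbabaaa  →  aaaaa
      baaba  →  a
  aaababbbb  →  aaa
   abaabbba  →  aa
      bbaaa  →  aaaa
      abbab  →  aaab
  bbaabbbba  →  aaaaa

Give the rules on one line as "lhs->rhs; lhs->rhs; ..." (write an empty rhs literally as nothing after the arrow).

  | bbbbaaaab => bbaaaab => aaaaab
  | ababb => abb => a
  | aabaaaba => aaaaba => aaaa
  | abbabaaa => aaabaaa => aaaaa

ba->; bb->; bba->aa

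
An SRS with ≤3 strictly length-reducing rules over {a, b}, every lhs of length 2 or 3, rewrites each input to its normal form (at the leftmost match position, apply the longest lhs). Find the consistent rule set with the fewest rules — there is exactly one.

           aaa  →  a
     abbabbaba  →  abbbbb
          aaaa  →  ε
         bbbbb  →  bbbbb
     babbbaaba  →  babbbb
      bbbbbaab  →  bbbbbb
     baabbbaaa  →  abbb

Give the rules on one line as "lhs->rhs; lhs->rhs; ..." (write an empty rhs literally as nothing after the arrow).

aa->; baa->a; bba->bb

  | aaa => a
  | abbabbaba => abbbbaba => abbbbba => abbbbb
  | aaaa => aa => ε
  | bbbbb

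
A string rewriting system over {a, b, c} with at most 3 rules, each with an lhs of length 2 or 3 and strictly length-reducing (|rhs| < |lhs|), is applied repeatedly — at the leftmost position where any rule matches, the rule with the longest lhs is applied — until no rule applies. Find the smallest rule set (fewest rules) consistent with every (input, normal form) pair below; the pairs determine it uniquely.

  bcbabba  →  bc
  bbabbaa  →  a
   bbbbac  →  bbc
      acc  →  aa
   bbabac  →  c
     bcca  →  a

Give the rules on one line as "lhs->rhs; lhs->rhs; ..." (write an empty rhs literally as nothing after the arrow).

  | bcbabba => bcbba => bc
  | bbabbaa => bbaa => a
  | bbbbac => bbc
  | acc => aa

ba->; bba->; cc->a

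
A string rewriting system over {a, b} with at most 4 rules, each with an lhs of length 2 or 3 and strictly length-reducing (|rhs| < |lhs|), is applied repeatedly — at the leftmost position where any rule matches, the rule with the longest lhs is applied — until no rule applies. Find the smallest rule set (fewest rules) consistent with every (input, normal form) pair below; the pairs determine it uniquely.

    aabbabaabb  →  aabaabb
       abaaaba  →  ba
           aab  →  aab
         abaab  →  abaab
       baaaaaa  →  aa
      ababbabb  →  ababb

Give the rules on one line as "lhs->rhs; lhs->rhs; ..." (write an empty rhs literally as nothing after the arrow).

  | aabbabaabb => aabaabb
  | abaaaba => abbba => aaaa => ba
  | aab
  | abaab

aaa->b; bba->; bbb->aa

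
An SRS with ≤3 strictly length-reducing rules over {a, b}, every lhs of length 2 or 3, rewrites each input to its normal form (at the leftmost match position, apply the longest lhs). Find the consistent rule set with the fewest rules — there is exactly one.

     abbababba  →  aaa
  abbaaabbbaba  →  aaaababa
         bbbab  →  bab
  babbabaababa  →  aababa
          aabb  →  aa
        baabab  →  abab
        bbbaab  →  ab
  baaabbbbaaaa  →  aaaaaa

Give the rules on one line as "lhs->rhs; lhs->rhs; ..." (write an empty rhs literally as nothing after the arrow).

baa->a; bb->

  | abbababba => aababba => aabaa => aaa
  | abbaaabbbaba => aaaabbbaba => aaaababa
  | bbbab => bab
  | babbabaababa => baabaababa => abaababa => aababa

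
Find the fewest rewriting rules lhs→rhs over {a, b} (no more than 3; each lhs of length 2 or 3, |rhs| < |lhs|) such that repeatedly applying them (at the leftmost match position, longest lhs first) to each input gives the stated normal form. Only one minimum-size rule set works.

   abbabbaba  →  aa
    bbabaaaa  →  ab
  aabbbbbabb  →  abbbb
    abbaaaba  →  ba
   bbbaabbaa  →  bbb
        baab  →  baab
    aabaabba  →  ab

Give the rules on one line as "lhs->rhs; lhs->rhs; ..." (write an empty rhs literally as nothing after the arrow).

  | abbabbaba => aabbaba => aaaba => abba => aa
  | bbabaaaa => abaaaa => bbaaa => aaa => ab
  | aabbbbbabb => aabbbabb => aababb => abbbb
  | abbaaaba => aaaaba => ababa => bbba => ba

aaa->ab; aba->bb; bba->a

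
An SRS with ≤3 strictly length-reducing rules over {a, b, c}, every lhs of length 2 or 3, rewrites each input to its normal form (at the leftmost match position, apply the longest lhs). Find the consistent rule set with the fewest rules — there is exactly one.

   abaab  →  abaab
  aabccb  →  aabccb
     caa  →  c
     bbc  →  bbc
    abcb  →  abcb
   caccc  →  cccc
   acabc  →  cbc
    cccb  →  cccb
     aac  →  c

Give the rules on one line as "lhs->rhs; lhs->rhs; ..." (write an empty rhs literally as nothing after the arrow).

  | abaab
  | aabccb
  | caa => ca => c
  | bbc

ac->c; ca->c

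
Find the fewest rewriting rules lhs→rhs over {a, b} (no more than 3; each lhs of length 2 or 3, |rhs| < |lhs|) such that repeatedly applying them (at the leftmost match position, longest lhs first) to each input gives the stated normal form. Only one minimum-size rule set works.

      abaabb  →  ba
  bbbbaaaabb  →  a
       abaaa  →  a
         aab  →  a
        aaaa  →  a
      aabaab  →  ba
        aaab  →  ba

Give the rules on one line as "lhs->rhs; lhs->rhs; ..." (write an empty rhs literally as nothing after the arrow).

  | abaabb => aaabb => babb => bab => ba
  | bbbbaaaabb => abbaaaabb => abaaaabb => aaaaabb => baaabb => bbabb => aabb => bbb => ab => a
  | abaaa => aaaa => baa => bb => a
  | aab => bb => a

aa->b; ab->a; bb->a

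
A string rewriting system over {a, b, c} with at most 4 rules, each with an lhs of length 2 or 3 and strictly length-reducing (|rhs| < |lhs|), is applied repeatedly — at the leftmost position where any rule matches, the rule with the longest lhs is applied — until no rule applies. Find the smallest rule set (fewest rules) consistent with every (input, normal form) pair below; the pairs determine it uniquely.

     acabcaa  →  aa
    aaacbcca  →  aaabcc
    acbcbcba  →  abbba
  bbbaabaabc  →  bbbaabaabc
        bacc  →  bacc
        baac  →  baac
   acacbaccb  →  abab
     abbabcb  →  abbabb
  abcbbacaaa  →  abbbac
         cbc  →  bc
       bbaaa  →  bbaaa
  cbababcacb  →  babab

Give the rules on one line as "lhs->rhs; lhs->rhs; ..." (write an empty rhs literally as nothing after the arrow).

  | acabcaa => acbcaa => abcaa => aa
  | aaacbcca => aaabcca => aaabcc
  | acbcbcba => abcbcba => abbcba => abbba
  | bbbaabaabc

bca->; ca->c; cb->b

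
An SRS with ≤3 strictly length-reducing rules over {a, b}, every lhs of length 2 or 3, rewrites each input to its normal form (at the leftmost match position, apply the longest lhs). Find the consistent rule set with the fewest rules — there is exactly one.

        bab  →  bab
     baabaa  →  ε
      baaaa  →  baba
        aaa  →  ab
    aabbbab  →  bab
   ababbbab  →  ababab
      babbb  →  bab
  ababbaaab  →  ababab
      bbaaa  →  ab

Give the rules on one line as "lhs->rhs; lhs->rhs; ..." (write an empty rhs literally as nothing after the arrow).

  | bab
  | baabaa => bbaa => aa => ε
  | baaaa => baba
  | aaa => ab

aa->; aaa->ab; bb->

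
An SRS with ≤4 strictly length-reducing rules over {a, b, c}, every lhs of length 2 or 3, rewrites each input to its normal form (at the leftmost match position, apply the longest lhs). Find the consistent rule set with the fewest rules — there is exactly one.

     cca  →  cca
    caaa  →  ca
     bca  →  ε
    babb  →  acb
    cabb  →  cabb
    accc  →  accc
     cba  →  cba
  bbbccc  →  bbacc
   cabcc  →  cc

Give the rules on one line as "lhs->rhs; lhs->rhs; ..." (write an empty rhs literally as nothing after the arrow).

aa->; bab->ac; bc->a

  | cca
  | caaa => ca
  | bca => aa => ε
  | babb => acb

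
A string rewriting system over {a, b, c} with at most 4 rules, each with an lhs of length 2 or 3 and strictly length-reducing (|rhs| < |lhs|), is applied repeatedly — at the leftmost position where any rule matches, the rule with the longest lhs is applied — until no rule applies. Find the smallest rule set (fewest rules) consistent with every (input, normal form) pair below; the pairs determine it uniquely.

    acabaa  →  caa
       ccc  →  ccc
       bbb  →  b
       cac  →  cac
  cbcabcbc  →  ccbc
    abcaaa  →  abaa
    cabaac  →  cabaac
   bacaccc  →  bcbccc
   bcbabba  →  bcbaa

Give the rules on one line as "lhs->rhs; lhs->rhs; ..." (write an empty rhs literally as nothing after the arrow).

aca->cb; bb->; bca->b

  | acabaa => cbbaa => caa
  | ccc
  | bbb => b
  | cac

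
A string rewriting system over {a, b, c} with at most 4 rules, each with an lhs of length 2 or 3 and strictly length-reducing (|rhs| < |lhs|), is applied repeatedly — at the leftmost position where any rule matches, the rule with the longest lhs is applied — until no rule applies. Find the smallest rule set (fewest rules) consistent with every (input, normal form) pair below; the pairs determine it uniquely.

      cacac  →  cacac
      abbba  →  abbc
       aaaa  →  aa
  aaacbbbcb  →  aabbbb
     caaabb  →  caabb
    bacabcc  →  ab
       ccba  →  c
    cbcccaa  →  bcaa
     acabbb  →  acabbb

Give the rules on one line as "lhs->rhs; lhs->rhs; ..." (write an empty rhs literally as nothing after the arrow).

  | cacac
  | abbba => abbc
  | aaaa => aaa => aa
  | aaacbbbcb => aacbbbcb => aabbbcb => aabbbb

aaa->aa; ba->c; cb->b; cc->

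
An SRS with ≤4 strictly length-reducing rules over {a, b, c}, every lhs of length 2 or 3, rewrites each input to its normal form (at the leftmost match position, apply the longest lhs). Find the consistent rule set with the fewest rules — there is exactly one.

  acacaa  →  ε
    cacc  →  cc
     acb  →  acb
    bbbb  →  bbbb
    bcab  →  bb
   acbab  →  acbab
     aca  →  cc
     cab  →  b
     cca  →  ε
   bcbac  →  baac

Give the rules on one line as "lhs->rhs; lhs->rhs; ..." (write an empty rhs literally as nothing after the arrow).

  | acacaa => cccaa => ca => ε
  | cacc => cc
  | acb
  | bbbb

aca->cc; bcb->ba; ca->; cca->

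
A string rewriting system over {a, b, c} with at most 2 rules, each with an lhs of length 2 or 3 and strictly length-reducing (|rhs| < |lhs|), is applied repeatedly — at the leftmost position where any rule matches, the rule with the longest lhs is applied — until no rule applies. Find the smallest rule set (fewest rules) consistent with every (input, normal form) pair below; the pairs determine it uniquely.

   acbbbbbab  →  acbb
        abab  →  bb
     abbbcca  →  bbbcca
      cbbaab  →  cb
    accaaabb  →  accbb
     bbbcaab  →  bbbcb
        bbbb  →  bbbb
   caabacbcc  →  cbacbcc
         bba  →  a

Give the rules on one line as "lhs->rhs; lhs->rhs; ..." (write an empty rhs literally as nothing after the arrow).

ab->b; bba->a

  | acbbbbbab => acbbbab => acbab => acbb
  | abab => bab => bb
  | abbbcca => bbbcca
  | cbbaab => caab => cab => cb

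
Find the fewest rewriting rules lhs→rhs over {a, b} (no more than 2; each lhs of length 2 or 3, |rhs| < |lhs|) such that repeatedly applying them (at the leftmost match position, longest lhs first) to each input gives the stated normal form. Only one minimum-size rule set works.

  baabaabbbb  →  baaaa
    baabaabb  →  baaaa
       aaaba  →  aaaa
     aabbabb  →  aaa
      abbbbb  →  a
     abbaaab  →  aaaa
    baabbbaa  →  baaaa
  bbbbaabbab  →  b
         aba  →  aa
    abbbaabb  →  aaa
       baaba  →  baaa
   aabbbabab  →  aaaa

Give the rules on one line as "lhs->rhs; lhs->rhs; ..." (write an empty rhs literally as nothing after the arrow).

ab->a; bba->

  | baabaabbbb => baaaabbbb => baaaabbb => baaaabb => baaaab => baaaa
  | baabaabb => baaaabb => baaaab => baaaa
  | aaaba => aaaa
  | aabbabb => aababb => aaabb => aaab => aaa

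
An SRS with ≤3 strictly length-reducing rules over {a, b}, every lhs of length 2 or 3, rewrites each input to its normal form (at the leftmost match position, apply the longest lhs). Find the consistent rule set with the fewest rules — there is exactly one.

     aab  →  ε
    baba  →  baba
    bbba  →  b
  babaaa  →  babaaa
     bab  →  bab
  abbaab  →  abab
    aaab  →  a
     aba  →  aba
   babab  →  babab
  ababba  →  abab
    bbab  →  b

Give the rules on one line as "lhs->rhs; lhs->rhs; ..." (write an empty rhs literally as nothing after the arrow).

aab->; bb->b; bba->b

  | aab => ε
  | baba
  | bbba => bba => b
  | babaaa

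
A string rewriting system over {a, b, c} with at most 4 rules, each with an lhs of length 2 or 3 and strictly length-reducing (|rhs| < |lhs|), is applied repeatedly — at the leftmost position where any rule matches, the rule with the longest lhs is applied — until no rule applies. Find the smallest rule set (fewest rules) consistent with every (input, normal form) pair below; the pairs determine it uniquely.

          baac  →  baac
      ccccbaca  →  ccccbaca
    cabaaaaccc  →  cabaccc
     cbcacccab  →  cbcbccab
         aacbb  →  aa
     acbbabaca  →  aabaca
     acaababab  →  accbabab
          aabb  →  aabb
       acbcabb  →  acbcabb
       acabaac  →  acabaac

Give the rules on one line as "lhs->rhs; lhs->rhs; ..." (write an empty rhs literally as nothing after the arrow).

aaa->; caa->cc; cac->cb; cbb->

  | baac
  | ccccbaca
  | cabaaaaccc => cabaccc
  | cbcacccab => cbcbccab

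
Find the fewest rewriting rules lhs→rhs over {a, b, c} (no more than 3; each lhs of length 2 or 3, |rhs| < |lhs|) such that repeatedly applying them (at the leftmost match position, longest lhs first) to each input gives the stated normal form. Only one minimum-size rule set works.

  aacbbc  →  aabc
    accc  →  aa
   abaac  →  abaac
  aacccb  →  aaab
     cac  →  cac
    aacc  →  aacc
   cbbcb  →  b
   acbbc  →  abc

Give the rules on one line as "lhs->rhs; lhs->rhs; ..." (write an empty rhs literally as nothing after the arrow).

  | aacbbc => aabc
  | accc => aa
  | abaac
  | aacccb => aaab

cb->; ccc->a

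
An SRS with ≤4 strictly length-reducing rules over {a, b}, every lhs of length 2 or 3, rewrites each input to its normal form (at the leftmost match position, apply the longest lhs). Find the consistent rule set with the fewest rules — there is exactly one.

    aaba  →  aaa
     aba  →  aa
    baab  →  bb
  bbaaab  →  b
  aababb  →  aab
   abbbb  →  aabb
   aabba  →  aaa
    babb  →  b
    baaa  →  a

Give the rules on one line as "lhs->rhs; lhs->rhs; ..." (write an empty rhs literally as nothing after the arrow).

  | aaba => aaa
  | aba => aa
  | baab => bb
  | bbaaab => bbab => b

ba->a; baa->b; bab->; bbb->ab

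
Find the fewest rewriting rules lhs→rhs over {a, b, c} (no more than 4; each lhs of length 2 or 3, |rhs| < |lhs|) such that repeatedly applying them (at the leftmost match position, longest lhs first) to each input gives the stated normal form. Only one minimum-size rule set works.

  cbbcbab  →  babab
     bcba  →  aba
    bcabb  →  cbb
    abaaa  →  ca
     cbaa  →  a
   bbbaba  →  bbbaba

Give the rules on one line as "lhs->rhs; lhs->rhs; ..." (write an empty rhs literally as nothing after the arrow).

  | cbbcbab => cbabab => babab
  | bcba => aba
  | bcabb => aabb => cbb
  | abaaa => abca => aaa => ca

aa->c; bc->a; cba->ba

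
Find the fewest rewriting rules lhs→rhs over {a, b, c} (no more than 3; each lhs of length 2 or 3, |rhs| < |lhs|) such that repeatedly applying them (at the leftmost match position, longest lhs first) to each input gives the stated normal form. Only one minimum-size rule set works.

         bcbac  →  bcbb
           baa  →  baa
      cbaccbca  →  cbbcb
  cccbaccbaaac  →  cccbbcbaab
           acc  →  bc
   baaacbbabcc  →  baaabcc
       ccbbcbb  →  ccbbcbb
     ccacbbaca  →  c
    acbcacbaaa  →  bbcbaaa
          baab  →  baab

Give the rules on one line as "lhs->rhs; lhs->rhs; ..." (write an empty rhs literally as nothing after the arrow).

ac->b; bbb->; ca->

  | bcbac => bcbb
  | baa
  | cbaccbca => cbbcbca => cbbcb
  | cccbaccbaaac => cccbbcbaaac => cccbbcbaab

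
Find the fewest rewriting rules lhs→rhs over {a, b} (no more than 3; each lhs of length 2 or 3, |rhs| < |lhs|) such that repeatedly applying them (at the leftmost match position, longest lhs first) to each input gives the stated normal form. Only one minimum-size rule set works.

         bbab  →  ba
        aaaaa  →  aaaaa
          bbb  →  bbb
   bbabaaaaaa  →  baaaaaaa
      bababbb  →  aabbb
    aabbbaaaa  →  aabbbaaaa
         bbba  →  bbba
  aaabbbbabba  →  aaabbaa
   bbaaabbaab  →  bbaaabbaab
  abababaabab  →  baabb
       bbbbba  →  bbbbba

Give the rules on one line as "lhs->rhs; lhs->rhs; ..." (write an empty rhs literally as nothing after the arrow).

  | bbab => ba
  | aaaaa
  | bbb
  | bbabaaaaaa => baaaaaaa

aba->b; bab->a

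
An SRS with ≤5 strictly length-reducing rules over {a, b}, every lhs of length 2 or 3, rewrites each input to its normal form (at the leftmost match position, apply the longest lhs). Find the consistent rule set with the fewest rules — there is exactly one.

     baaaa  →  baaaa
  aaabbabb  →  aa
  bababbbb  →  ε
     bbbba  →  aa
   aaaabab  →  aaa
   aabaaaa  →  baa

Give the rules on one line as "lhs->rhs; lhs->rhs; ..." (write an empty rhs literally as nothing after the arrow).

ab->a; aba->b; bb->; bba->aa

  | baaaa
  | aaabbabb => aaababb => aabbb => aabb => aab => aa
  | bababbbb => bbbbbb => bbbb => bb => ε
  | bbbba => bba => aa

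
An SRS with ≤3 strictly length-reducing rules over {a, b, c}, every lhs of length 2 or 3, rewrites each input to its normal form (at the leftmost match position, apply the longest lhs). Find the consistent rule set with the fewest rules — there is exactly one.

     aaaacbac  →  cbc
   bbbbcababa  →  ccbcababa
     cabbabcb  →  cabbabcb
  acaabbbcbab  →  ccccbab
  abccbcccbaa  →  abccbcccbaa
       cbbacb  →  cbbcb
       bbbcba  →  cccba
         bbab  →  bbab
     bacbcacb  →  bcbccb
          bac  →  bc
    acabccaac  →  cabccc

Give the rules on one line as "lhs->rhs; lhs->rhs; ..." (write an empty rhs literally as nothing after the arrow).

  | aaaacbac => aaacbac => aacbac => acbac => cbac => cbc
  | bbbbcababa => ccbcababa
  | cabbabcb
  | acaabbbcbab => caabbbcbab => caacccbab => cacccbab => ccccbab

ac->c; bbb->cc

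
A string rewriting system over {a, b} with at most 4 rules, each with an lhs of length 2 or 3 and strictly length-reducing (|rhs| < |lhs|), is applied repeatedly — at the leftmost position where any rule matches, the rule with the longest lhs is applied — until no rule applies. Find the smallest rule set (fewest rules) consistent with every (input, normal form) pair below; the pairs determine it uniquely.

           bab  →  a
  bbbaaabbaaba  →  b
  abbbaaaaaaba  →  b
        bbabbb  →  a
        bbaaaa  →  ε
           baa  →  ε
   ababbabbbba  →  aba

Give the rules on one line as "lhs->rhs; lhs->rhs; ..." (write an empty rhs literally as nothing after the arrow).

aa->b; bab->a; bb->; bbb->

  | bab => a
  | bbbaaabbaaba => aaabbaaba => babbaaba => abaaba => abbba => aa => b
  | abbbaaaaaaba => aaaaaaaba => baaaaaba => bbaaaba => aaaba => baba => aa => b
  | bbabbb => abbb => a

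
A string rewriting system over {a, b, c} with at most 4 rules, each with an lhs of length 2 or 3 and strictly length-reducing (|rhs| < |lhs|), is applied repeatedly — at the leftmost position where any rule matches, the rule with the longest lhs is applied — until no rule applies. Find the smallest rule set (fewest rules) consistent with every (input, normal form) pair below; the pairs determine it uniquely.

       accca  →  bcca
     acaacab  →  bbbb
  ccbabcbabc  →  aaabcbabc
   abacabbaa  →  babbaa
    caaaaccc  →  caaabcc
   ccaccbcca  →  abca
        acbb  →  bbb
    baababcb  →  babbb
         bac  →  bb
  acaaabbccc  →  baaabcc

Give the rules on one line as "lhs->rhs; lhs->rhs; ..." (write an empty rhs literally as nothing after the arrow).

aba->bb; ac->b; bbc->b; ccb->aa

  | accca => bcca
  | acaacab => baacab => babab => bbbb
  | ccbabcbabc => aaabcbabc
  | abacabbaa => bbcabbaa => babbaa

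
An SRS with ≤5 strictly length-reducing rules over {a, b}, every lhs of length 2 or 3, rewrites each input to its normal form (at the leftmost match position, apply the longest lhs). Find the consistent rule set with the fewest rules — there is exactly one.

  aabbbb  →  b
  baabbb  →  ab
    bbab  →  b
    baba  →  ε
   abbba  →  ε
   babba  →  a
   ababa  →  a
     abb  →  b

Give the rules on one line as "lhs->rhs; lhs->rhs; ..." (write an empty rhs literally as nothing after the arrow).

  | aabbbb => bbbb => abb => b
  | baabbb => aabbb => bbb => ab
  | bbab => aab => b
  | baba => aba => aa => ε

aa->; abb->b; ba->a; bb->a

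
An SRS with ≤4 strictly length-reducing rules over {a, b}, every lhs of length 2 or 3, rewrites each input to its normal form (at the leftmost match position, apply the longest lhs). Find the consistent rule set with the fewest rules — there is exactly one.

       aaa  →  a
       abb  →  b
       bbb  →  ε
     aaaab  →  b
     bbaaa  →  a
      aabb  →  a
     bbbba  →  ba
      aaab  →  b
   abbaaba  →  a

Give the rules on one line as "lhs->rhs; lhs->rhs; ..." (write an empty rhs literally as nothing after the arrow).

aa->a; aab->b; ab->; bb->a

  | aaa => aa => a
  | abb => b
  | bbb => ab => ε
  | aaaab => aaab => aab => b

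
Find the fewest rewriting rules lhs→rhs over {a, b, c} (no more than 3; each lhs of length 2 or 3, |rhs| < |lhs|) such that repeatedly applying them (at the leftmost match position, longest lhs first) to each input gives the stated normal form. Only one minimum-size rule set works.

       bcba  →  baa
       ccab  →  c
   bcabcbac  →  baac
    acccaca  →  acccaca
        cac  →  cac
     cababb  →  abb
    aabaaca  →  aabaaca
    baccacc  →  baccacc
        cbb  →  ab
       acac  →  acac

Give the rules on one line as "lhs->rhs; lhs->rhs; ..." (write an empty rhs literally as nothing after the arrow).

cab->; cb->a

  | bcba => baa
  | ccab => c
  | bcabcbac => bcbac => baac
  | acccaca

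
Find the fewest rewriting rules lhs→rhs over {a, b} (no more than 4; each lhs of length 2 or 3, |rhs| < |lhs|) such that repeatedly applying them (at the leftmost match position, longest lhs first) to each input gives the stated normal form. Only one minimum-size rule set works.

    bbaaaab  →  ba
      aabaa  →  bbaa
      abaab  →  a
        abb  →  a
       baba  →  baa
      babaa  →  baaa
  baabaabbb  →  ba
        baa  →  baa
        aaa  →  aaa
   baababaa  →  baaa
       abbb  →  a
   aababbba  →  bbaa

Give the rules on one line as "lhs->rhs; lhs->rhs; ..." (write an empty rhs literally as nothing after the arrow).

  | bbaaaab => bbaabb => bbbbb => babb => bab => ba
  | aabaa => bbaa
  | abaab => aaab => abb => ab => a
  | abb => ab => a

aab->bb; ab->a; bbb->ba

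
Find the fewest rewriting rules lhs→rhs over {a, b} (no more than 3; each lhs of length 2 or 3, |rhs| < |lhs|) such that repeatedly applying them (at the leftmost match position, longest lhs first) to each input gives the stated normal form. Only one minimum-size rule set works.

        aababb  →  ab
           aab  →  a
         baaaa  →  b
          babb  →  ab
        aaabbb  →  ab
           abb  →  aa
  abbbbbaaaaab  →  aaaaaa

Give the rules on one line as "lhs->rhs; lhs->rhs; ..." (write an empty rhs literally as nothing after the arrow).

  | aababb => aabb => ab
  | aab => a
  | baaaa => baaa => baa => ba => b
  | babb => bbb => ab

aab->a; ba->b; bb->a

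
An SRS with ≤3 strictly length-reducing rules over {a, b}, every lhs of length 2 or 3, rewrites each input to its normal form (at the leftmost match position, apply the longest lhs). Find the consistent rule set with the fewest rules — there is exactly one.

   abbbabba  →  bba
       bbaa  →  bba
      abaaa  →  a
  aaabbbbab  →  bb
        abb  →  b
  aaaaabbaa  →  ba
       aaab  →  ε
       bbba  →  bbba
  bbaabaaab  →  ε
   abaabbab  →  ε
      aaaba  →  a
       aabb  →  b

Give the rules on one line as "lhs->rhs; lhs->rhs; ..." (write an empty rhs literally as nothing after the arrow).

aa->a; ab->; bab->

  | abbbabba => bbabba => bba
  | bbaa => bba
  | abaaa => aaa => aa => a
  | aaabbbbab => aabbbbab => abbbbab => bbbab => bb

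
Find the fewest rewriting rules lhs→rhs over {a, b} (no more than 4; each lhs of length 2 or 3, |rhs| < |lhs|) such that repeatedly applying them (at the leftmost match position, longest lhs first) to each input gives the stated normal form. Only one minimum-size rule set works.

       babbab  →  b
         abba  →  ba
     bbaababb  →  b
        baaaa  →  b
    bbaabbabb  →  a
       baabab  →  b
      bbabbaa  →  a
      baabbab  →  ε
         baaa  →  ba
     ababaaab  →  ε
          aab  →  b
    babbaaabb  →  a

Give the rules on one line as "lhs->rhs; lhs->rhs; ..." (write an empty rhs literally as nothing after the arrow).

  | babbab => bbab => aab => b
  | abba => ba
  | bbaababb => aaababb => ababb => abb => b
  | baaaa => baa => b

aa->; ab->; bb->a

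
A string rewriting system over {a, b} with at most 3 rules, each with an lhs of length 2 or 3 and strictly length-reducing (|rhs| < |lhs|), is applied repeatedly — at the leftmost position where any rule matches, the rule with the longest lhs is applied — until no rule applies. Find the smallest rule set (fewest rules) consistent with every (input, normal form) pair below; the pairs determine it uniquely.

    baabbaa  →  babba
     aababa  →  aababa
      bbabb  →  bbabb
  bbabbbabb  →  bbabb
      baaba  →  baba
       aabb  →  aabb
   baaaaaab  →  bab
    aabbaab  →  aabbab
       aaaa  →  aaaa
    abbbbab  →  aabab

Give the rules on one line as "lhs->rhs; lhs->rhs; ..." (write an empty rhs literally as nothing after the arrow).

  | baabbaa => babbaa => babba
  | aababa
  | bbabb
  | bbabbbabb => bbaaabb => bbaabb => bbabb

baa->ba; bbb->a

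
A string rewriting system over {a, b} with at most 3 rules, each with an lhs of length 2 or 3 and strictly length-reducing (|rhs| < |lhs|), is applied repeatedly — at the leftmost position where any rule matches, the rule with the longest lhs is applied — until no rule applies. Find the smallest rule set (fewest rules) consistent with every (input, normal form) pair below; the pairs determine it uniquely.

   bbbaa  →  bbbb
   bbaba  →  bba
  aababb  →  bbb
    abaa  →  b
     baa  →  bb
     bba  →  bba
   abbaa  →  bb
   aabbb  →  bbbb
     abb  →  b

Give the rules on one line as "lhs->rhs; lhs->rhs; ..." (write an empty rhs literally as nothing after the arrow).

  | bbbaa => bbbb
  | bbaba => bba
  | aababb => bbabb => bbb
  | abaa => aa => b

aa->b; ab->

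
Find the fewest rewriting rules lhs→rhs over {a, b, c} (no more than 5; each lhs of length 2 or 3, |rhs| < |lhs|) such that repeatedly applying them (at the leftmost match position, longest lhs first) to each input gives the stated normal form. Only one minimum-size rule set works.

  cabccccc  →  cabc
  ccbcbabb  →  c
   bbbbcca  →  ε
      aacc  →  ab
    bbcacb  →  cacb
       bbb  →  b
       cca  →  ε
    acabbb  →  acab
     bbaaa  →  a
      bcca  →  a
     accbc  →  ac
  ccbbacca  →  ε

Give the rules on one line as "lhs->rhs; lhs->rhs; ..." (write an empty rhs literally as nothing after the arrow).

  | cabccccc => cabbccc => caccc => cabc
  | ccbcbabb => bbcbabb => cbabb => cbb => c
  | bbbbcca => bbcca => cca => ba => ε
  | aacc => acc => ab

aa->a; ba->; bb->; cc->b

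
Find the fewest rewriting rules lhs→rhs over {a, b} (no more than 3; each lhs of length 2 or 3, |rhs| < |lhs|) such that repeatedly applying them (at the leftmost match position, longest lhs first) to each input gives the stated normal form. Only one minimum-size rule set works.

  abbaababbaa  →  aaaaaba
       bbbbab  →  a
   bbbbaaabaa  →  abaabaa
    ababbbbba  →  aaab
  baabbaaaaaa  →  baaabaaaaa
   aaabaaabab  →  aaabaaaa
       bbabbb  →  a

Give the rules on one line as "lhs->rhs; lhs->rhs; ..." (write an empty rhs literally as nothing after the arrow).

bab->a; bb->; bba->ab

  | abbaababbaa => aabababbaa => aaaabbaa => aaaaaba
  | bbbbab => bbab => abb => a
  | bbbbaaabaa => bbaaabaa => abaabaa
  | ababbbbba => aabbbba => aabba => aaab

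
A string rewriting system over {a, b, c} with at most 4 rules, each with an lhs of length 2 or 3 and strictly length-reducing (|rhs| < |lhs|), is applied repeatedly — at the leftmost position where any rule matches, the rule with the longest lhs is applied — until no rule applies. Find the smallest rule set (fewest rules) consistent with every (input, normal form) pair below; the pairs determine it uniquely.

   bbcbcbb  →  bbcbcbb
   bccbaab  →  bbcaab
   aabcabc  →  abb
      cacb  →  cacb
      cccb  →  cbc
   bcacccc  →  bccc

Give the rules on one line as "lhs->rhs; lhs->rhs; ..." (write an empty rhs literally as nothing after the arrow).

  | bbcbcbb
  | bccbaab => bbcaab
  | aabcabc => ababc => abb
  | cacb

abc->b; acc->; ccb->bc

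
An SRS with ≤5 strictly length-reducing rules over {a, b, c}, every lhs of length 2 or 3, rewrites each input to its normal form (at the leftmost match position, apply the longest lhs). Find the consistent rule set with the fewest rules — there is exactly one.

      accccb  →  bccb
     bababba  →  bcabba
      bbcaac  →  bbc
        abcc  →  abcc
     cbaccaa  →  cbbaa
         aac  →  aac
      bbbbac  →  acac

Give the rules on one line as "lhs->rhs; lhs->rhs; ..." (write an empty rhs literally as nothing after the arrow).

aba->ca; acc->b; bbb->aa; caa->

  | accccb => bccb
  | bababba => bcabba
  | bbcaac => bbc
  | abcc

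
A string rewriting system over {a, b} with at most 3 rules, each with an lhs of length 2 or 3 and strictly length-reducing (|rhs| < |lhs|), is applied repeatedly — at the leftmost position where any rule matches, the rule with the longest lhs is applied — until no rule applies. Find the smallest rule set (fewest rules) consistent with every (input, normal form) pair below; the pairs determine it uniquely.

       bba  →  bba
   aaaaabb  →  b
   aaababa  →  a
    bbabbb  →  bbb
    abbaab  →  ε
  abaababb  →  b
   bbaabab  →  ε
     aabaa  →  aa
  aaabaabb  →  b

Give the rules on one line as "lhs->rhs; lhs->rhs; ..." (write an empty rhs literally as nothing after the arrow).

  | bba
  | aaaaabb => aaaabb => aaabb => aabb => abb => b
  | aaababa => aababa => ababa => aba => a
  | bbabbb => bbb

aab->ab; ab->; bab->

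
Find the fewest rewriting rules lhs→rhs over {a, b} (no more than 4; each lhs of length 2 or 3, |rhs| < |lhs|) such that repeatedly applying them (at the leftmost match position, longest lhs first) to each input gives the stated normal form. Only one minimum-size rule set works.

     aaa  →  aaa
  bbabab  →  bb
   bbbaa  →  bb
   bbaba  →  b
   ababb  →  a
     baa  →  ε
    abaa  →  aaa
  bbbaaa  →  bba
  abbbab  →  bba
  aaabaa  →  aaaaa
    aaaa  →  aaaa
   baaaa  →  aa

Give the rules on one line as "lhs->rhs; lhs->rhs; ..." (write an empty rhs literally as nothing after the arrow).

ab->a; abb->b; baa->

  | aaa
  | bbabab => bbaab => bb
  | bbbaa => bb
  | bbaba => bbaa => b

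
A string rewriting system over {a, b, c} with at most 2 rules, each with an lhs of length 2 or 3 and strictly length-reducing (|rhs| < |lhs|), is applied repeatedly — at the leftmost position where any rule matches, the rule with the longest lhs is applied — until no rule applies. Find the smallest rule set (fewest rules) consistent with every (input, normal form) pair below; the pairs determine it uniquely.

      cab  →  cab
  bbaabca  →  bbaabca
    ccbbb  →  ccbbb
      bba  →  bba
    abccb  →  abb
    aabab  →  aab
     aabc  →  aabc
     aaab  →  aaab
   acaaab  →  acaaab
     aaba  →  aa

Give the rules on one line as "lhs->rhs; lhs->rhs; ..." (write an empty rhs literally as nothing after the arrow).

aba->a; bcc->b

  | cab
  | bbaabca
  | ccbbb
  | bba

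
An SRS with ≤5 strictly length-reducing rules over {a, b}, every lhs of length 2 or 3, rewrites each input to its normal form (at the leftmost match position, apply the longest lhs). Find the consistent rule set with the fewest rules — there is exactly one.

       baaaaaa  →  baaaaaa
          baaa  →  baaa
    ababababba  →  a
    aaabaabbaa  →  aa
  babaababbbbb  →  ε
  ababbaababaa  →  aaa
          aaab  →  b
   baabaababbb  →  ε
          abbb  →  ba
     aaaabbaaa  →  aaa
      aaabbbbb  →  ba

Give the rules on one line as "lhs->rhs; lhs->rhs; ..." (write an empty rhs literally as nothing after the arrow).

  | baaaaaa
  | baaa
  | ababababba => abababba => ababba => abba => bba => a
  | aaabaabbaa => aaaabbaa => aaabbaa => aabbaa => abbaa => bbaa => aa

ab->b; aba->a; bb->; bbb->ba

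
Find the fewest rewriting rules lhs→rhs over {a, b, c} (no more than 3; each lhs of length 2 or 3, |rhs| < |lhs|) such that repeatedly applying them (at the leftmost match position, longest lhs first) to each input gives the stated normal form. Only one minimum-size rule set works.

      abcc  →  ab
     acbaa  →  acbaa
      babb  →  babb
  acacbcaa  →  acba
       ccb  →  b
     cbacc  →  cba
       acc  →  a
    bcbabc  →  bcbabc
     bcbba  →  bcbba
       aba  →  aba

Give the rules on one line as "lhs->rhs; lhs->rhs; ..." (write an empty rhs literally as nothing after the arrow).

ca->; cc->

  | abcc => ab
  | acbaa
  | babb
  | acacbcaa => acbcaa => acba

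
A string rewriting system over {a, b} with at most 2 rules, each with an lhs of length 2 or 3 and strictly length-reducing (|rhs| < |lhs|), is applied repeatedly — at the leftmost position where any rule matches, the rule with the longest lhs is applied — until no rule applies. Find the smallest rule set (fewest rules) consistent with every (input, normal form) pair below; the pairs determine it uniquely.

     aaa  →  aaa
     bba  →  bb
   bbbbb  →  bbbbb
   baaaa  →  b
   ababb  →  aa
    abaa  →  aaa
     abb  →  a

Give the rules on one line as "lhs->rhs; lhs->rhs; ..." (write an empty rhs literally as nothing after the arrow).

  | aaa
  | bba => bb
  | bbbbb
  | baaaa => baaa => baa => ba => b

ab->a; ba->b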